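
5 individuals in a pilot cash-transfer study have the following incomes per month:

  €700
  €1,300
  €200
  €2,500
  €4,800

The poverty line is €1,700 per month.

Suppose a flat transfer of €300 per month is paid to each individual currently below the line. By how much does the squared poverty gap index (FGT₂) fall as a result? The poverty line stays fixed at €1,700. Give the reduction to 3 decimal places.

Before: below the line — €200, €700, €1,300; squared poverty gap index (FGT₂) = 0.23599.
After the €300 transfer: below the line — €500, €1,000, €1,600; squared poverty gap index (FGT₂) = 0.13426.
Reduction = 0.23599 − 0.13426 = 0.102.

0.102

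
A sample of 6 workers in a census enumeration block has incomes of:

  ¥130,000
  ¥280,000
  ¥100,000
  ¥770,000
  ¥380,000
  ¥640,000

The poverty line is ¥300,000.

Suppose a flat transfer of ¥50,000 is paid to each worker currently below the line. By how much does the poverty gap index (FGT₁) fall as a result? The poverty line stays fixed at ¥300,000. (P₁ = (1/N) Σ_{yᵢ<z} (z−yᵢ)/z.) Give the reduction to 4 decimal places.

0.0667

Before: below the line — ¥100,000, ¥130,000, ¥280,000; poverty gap index (FGT₁) = 0.216667.
After the ¥50,000 transfer: below the line — ¥150,000, ¥180,000; poverty gap index (FGT₁) = 0.150000.
Reduction = 0.216667 − 0.150000 = 0.0667.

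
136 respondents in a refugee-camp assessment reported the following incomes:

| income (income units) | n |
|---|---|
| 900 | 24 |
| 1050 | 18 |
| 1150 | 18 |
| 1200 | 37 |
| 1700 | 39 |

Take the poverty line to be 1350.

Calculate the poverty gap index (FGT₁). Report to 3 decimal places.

0.138

Poor units: 24×900, 18×1050, 18×1150, 37×1200 (q = 97 of N = 136).
Gap ratios (z−y)/z: (1350−900)/1350 = 0.3333 (×24); (1350−1050)/1350 = 0.2222 (×18); (1350−1150)/1350 = 0.1481 (×18); (1350−1200)/1350 = 0.1111 (×37).
Σ = 18.777778. Dividing by the full population N = 136 gives P₁ = 0.138.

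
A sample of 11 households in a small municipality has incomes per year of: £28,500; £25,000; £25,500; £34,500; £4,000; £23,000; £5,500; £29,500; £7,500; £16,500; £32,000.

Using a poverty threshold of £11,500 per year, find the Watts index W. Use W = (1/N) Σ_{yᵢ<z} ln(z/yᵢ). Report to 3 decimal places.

0.202

Incomes under z: £4,000, £5,500, £7,500 (q = 3 of N = 11).
Log shortfalls: ln(11500/4000) = 1.0561; ln(11500/5500) = 0.7376; ln(11500/7500) = 0.4274.
W = 2.221096 / 11 = 0.202.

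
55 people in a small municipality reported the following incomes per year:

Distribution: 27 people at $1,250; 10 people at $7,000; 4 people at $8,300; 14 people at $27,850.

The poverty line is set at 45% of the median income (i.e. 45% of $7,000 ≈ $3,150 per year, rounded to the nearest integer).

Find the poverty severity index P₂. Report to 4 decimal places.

0.1786

Below z: 27×$1,250 (q = 27 of N = 55).
Normalized shortfalls: (3150−1250)/3150 = 0.6032 (×27).
Squared: 0.3638 (×27).
Sum = 9.823129; P₂ = 9.823129 / 55 = 0.1786.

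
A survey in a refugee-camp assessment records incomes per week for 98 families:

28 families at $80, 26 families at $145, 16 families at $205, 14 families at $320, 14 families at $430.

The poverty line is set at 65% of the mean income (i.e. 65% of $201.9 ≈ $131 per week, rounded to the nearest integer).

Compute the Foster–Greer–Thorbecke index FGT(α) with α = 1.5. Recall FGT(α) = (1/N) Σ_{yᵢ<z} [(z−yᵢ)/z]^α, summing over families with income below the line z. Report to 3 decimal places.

0.069

Incomes under z: 28×$80 (q = 28 of N = 98).
Gap ratios (z−y)/z: (131−80)/131 = 0.3893 (×28).
Raised to α = 1.5: 0.24291 (×28).
Sum = 6.801526; FGT(1.5) = 6.801526 / 98 = 0.069.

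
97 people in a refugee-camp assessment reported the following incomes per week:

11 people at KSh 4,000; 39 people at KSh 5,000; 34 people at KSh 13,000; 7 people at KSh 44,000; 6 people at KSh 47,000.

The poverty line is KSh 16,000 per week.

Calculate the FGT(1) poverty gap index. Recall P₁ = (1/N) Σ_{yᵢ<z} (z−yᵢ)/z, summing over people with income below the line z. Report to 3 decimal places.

0.427

Below the line: 11×KSh 4,000, 39×KSh 5,000, 34×KSh 13,000 (q = 84 of N = 97).
Normalized shortfalls: (16000−4000)/16000 = 0.7500 (×11); (16000−5000)/16000 = 0.6875 (×39); (16000−13000)/16000 = 0.1875 (×34).
Sum of shortfalls = 41.437500; P₁ averages over all N: 41.437500 / 97 = 0.427.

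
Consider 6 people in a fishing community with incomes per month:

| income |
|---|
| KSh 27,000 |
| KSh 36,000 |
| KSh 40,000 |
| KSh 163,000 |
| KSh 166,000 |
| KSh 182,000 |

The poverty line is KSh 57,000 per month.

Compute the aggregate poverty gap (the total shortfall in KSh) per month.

KSh 68,000

Below z: KSh 27,000, KSh 36,000, KSh 40,000 (q = 3 of N = 6).
Individual gaps: 57000−27000 = 30000; 57000−36000 = 21000; 57000−40000 = 17000.
Aggregate gap = KSh 68,000.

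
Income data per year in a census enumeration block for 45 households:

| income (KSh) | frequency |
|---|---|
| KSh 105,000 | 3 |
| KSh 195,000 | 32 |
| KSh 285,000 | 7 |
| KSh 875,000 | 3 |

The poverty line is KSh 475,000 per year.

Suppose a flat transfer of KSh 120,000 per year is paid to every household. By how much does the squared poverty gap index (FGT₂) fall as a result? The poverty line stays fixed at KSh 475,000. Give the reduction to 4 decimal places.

0.2099

Before: below the line — 3×KSh 105,000, 32×KSh 195,000, 7×KSh 285,000; squared poverty gap index (FGT₂) = 0.312436.
After the KSh 120,000 transfer: below the line — 3×KSh 225,000, 32×KSh 315,000, 7×KSh 405,000; squared poverty gap index (FGT₂) = 0.102530.
Reduction = 0.312436 − 0.102530 = 0.2099.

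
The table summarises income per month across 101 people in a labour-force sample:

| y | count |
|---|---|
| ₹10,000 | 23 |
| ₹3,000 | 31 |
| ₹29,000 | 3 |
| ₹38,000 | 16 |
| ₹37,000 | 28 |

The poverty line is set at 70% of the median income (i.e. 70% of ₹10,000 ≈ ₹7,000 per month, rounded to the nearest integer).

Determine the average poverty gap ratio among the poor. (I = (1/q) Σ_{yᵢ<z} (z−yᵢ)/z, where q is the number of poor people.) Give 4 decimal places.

0.5714

Below the line: 31×₹3,000 (q = 31 of N = 101).
Shortfall ratios (z−y)/z: 0.5714 (×31); sum = 17.714286.
The income-gap ratio divides by q (the poor only): 17.714286 / 31 = 0.5714.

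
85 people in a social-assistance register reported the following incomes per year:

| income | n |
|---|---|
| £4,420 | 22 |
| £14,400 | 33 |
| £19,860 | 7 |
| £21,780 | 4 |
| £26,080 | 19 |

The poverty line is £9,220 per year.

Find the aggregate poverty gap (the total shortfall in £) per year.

£105,600

Below z: 22×£4,420 (q = 22 of N = 85).
Individual gaps: 22×(9220−4420) = 105600.
Aggregate gap = £105,600.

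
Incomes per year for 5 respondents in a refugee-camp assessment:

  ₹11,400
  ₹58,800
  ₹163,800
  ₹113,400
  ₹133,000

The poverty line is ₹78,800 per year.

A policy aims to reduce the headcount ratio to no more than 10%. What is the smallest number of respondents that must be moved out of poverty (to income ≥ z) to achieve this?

2

2 of the 5 respondents are poor, so H = 2/5 = 0.400.
A headcount ratio of at most 10% allows at most ⌊0.10 × 5⌋ = 0 poor respondents.
So at least 2 − 0 = 2 must be lifted.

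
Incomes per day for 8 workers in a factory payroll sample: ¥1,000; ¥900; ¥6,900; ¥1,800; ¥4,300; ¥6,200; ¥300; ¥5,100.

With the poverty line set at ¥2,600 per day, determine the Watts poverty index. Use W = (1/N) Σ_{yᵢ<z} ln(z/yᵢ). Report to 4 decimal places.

Incomes under z: ¥300, ¥900, ¥1,000, ¥1,800 (q = 4 of N = 8).
ln(z/y) terms: ln(2600/300) = 2.1595; ln(2600/900) = 1.0609; ln(2600/1000) = 0.9555; ln(2600/1800) = 0.3677.
W = 4.543592 / 8 = 0.5679.

0.5679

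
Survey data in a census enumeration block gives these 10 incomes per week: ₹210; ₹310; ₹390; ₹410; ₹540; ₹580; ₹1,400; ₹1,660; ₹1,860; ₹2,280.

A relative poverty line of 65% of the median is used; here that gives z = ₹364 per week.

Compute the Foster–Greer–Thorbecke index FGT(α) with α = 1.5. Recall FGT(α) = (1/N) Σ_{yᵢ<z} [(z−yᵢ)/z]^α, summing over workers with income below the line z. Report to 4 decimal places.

Below z: ₹210, ₹310 (q = 2 of N = 10).
Gap ratios (z−y)/z: (364−210)/364 = 0.4231; (364−310)/364 = 0.1484.
Raised to α = 1.5: 0.27519; 0.05714.
Sum = 0.332327; FGT(1.5) = 0.332327 / 10 = 0.0332.

0.0332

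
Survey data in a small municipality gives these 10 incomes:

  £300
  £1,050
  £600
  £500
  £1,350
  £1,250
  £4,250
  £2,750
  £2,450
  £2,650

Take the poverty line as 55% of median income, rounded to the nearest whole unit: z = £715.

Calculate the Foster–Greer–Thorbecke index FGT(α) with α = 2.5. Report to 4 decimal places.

0.0317

Poor units: £300, £500, £600 (q = 3 of N = 10).
Normalized shortfalls: (715−300)/715 = 0.5804; (715−500)/715 = 0.3007; (715−600)/715 = 0.1608.
Raised to α = 2.5: 0.25666; 0.04958; 0.01037.
Sum = 0.316616; FGT(2.5) = 0.316616 / 10 = 0.0317.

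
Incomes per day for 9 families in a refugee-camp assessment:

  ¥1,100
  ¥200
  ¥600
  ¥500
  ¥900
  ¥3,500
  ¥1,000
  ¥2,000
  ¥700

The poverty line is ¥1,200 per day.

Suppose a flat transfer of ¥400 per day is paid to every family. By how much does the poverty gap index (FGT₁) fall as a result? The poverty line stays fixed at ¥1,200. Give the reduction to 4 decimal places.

0.2037

Before: below the line — ¥200, ¥500, ¥600, ¥700, ¥900, ¥1,000, ¥1,100; poverty gap index (FGT₁) = 0.314815.
After the ¥400 transfer: below the line — ¥600, ¥900, ¥1,000, ¥1,100; poverty gap index (FGT₁) = 0.111111.
Reduction = 0.314815 − 0.111111 = 0.2037.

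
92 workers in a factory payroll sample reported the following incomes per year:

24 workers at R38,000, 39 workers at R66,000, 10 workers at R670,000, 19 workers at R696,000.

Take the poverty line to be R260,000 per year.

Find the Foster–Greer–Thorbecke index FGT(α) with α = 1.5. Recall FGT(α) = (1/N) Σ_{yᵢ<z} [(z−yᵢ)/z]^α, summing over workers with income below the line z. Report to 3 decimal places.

0.479

Below z: 24×R38,000, 39×R66,000 (q = 63 of N = 92).
Gap ratios (z−y)/z: (260000−38000)/260000 = 0.8538 (×24); (260000−66000)/260000 = 0.7462 (×39).
Raised to α = 1.5: 0.78899 (×24); 0.64453 (×39).
Sum = 44.072308; FGT(1.5) = 44.072308 / 92 = 0.479.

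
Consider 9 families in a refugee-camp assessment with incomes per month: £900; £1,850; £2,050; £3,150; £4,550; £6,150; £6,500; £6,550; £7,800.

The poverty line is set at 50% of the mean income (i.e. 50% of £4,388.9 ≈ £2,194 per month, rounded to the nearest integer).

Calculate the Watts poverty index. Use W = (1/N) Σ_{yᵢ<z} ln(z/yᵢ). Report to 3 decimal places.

Incomes under z: £900, £1,850, £2,050 (q = 3 of N = 9).
Log shortfalls: ln(2194/900) = 0.8911; ln(2194/1850) = 0.1705; ln(2194/2050) = 0.0679.
W = 1.129514 / 9 = 0.126.

0.126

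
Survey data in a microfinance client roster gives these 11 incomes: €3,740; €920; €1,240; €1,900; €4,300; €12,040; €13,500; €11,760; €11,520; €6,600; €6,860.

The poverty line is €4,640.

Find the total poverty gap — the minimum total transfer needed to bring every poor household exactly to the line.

€11,100

Below z: €920, €1,240, €1,900, €3,740, €4,300 (q = 5 of N = 11).
Individual gaps: 4640−920 = 3720; 4640−1240 = 3400; 4640−1900 = 2740; 4640−3740 = 900; 4640−4300 = 340.
Aggregate gap = €11,100.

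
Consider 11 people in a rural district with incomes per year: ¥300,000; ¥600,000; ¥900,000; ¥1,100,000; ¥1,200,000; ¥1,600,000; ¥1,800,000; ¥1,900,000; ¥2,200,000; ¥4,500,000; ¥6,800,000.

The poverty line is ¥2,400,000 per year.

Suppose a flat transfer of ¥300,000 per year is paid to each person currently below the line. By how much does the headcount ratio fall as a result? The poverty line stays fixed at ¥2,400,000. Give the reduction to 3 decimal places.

0.091

Before: below the line — ¥300,000, ¥600,000, ¥900,000, ¥1,100,000, ¥1,200,000, ¥1,600,000, ¥1,800,000, ¥1,900,000, ¥2,200,000; headcount ratio = 0.81818.
After the ¥300,000 transfer: below the line — ¥600,000, ¥900,000, ¥1,200,000, ¥1,400,000, ¥1,500,000, ¥1,900,000, ¥2,100,000, ¥2,200,000; headcount ratio = 0.72727.
Reduction = 0.81818 − 0.72727 = 0.091.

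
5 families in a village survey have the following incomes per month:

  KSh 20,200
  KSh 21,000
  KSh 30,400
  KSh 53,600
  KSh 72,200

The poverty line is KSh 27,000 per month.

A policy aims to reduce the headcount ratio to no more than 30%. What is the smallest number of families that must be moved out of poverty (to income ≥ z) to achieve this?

2 of the 5 families are poor, so H = 2/5 = 0.400.
A headcount ratio of at most 30% allows at most ⌊0.30 × 5⌋ = 1 poor families.
So at least 2 − 1 = 1 must be lifted.

1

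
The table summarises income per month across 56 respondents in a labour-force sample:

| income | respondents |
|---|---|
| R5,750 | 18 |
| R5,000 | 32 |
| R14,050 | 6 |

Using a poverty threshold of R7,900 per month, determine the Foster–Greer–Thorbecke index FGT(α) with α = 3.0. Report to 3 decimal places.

0.035

Below z: 32×R5,000, 18×R5,750 (q = 50 of N = 56).
Shortfall ratios: (7900−5000)/7900 = 0.3671 (×32); (7900−5750)/7900 = 0.2722 (×18).
Raised to α = 3.0: 0.04947 (×32); 0.02016 (×18).
Sum = 1.945766; FGT(3.0) = 1.945766 / 56 = 0.035.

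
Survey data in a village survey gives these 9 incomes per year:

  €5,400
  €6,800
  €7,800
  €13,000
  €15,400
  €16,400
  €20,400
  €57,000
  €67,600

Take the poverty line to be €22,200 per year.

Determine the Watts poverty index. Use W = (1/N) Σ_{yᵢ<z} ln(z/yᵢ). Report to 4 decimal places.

Incomes under z: €5,400, €6,800, €7,800, €13,000, €15,400, €16,400, €20,400 (q = 7 of N = 9).
ln(z/y) terms: ln(22200/5400) = 1.4137; ln(22200/6800) = 1.1832; ln(22200/7800) = 1.0460; ln(22200/13000) = 0.5351; ln(22200/15400) = 0.3657; ln(22200/16400) = 0.3028; ln(22200/20400) = 0.0846.
W = 4.931068 / 9 = 0.5479.

0.5479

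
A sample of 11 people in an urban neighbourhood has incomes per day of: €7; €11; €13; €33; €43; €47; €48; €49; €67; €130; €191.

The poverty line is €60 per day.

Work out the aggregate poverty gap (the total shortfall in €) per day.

Incomes under z: €7, €11, €13, €33, €43, €47, €48, €49 (q = 8 of N = 11).
Individual gaps: 60−7 = 53; 60−11 = 49; 60−13 = 47; 60−33 = 27; 60−43 = 17; 60−47 = 13; 60−48 = 12; 60−49 = 11.
Aggregate gap = €229.

€229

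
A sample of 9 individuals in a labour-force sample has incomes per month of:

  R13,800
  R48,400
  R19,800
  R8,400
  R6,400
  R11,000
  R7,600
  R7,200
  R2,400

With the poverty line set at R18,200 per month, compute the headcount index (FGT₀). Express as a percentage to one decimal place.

77.8%

7 of the 9 individuals have income below R18,200.
H = 7/9 = 77.8%.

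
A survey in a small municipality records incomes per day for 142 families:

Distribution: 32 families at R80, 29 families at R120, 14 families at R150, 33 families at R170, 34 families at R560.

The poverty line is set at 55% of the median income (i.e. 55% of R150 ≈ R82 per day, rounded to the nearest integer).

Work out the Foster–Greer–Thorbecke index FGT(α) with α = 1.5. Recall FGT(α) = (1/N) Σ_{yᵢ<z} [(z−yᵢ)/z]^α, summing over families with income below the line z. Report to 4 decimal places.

0.0009

Incomes under z: 32×R80 (q = 32 of N = 142).
Gap ratios (z−y)/z: (82−80)/82 = 0.0244 (×32).
Raised to α = 1.5: 0.00381 (×32).
Sum = 0.121892; FGT(1.5) = 0.121892 / 142 = 0.0009.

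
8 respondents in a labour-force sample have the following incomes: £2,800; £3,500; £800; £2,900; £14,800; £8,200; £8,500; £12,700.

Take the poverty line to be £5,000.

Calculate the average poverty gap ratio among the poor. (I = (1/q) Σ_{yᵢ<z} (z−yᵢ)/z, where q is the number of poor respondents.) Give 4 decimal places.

Poor units: £800, £2,800, £2,900, £3,500 (q = 4 of N = 8).
Relative gaps: 0.8400, 0.4400, 0.4200, 0.3000; sum = 2.000000.
I averages over the q = 4 poor units only: 2.000000 / 4 = 0.5000.

0.5000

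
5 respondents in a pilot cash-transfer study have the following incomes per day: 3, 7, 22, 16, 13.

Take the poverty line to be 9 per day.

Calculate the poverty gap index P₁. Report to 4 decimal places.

Incomes under z: 3, 7 (q = 2 of N = 5).
Shortfall ratios: (9−3)/9 = 0.6667; (9−7)/9 = 0.2222.
Σ = 0.888889. Dividing by the full population N = 5 gives P₁ = 0.1778.

0.1778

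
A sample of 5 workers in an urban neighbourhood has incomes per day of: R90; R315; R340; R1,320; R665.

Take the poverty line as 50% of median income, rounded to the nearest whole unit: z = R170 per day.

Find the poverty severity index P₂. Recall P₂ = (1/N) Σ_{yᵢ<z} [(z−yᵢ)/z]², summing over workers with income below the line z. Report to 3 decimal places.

0.044

Poor units: R90 (q = 1 of N = 5).
Shortfall ratios: (170−90)/170 = 0.4706.
Squared: 0.2215.
Sum = 0.221453; P₂ = 0.221453 / 5 = 0.044.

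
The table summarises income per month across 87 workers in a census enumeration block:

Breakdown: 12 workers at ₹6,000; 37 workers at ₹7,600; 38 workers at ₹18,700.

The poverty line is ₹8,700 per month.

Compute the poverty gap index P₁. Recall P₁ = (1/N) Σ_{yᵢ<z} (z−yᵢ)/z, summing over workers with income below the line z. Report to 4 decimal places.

0.0966

Below z: 12×₹6,000, 37×₹7,600 (q = 49 of N = 87).
Normalized shortfalls: (8700−6000)/8700 = 0.3103 (×12); (8700−7600)/8700 = 0.1264 (×37).
Sum of shortfalls = 8.402299; P₁ averages over all N: 8.402299 / 87 = 0.0966.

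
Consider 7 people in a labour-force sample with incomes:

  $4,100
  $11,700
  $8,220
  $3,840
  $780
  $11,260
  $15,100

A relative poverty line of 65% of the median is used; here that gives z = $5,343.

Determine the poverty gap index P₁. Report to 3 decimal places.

0.195

Incomes under z: $780, $3,840, $4,100 (q = 3 of N = 7).
Relative gaps: (5343−780)/5343 = 0.8540; (5343−3840)/5343 = 0.2813; (5343−4100)/5343 = 0.2326.
Σ = 1.367958. Dividing by the full population N = 7 gives P₁ = 0.195.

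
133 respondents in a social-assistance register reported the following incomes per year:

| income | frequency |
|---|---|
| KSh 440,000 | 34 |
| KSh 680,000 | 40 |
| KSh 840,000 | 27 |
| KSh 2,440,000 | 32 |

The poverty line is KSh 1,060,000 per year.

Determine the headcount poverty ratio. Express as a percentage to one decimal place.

75.9%

101 of the 133 respondents have income below KSh 1,060,000.
H = 101/133 = 75.9%.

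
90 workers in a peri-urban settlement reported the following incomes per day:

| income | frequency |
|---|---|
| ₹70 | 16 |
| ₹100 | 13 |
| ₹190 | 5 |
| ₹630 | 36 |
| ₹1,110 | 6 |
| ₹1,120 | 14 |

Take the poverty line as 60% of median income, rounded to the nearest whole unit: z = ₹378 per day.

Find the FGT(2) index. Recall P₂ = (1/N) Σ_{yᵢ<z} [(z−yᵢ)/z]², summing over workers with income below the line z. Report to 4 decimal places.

0.2099

Poor units: 16×₹70, 13×₹100, 5×₹190 (q = 34 of N = 90).
Shortfall ratios: (378−70)/378 = 0.8148 (×16); (378−100)/378 = 0.7354 (×13); (378−190)/378 = 0.4974 (×5).
Squared: 0.6639 (×16); 0.5409 (×13); 0.2474 (×5).
Sum = 18.891100; P₂ = 18.891100 / 90 = 0.2099.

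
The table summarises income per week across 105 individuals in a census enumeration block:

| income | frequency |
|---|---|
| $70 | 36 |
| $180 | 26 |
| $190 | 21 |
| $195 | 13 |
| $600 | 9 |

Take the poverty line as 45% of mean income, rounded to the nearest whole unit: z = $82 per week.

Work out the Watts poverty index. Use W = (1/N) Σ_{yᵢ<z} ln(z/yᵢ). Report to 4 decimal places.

Poor units: 36×$70 (q = 36 of N = 105).
Log shortfalls: ln(82/70) = 0.1582 (×36).
W = 5.696064 / 105 = 0.0542.

0.0542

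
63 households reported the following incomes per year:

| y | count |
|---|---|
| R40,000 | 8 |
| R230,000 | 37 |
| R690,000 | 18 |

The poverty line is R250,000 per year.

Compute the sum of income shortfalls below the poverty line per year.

R2,420,000

Below the line: 8×R40,000, 37×R230,000 (q = 45 of N = 63).
Individual gaps: 8×(250000−40000) = 1680000; 37×(250000−230000) = 740000.
Aggregate gap = R2,420,000.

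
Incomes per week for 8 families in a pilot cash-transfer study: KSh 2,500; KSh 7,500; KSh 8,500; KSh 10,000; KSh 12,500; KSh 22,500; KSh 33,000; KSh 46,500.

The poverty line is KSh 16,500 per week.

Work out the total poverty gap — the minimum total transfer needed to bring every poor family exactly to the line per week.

Below the line: KSh 2,500, KSh 7,500, KSh 8,500, KSh 10,000, KSh 12,500 (q = 5 of N = 8).
Individual gaps: 16500−2500 = 14000; 16500−7500 = 9000; 16500−8500 = 8000; 16500−10000 = 6500; 16500−12500 = 4000.
Aggregate gap = KSh 41,500.

KSh 41,500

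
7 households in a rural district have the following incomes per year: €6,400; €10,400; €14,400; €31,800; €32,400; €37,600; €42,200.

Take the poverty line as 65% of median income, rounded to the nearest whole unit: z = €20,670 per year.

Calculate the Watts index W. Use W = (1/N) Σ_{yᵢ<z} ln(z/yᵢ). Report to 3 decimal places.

0.317

Below z: €6,400, €10,400, €14,400 (q = 3 of N = 7).
Log gaps: ln(20670/6400) = 1.1724; ln(20670/10400) = 0.6869; ln(20670/14400) = 0.3615.
W = 2.220718 / 7 = 0.317.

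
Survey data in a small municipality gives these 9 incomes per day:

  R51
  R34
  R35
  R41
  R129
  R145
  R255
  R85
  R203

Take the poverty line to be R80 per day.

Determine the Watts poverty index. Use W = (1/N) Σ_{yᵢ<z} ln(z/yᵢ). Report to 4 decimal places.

0.3112

Poor units: R34, R35, R41, R51 (q = 4 of N = 9).
Log gaps: ln(80/34) = 0.8557; ln(80/35) = 0.8267; ln(80/41) = 0.6685; ln(80/51) = 0.4502.
W = 2.801000 / 9 = 0.3112.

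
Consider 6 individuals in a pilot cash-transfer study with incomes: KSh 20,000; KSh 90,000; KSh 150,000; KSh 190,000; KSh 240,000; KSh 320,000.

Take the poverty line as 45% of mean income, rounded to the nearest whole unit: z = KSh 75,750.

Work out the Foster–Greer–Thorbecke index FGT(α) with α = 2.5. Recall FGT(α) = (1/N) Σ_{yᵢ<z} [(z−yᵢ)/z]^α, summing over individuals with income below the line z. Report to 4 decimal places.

Below z: KSh 20,000 (q = 1 of N = 6).
Normalized shortfalls: (75750−20000)/75750 = 0.7360.
Raised to α = 2.5: 0.46468.
Sum = 0.464682; FGT(2.5) = 0.464682 / 6 = 0.0774.

0.0774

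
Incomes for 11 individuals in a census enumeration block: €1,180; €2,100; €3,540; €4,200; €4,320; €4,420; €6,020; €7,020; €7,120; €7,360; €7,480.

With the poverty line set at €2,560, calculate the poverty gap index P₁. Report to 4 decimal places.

Below the line: €1,180, €2,100 (q = 2 of N = 11).
Gap ratios (z−y)/z: (2560−1180)/2560 = 0.5391; (2560−2100)/2560 = 0.1797.
Sum of shortfalls = 0.718750; P₁ averages over all N: 0.718750 / 11 = 0.0653.

0.0653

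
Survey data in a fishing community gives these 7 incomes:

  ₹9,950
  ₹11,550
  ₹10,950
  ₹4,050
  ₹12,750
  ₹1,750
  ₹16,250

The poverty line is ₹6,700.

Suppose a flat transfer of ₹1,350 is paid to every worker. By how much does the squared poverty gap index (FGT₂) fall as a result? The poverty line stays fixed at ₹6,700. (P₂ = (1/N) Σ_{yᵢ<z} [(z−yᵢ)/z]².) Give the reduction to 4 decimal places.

Before: below the line — ₹1,750, ₹4,050; squared poverty gap index (FGT₂) = 0.100325.
After the ₹1,350 transfer: below the line — ₹3,100, ₹5,400; squared poverty gap index (FGT₂) = 0.046622.
Reduction = 0.100325 − 0.046622 = 0.0537.

0.0537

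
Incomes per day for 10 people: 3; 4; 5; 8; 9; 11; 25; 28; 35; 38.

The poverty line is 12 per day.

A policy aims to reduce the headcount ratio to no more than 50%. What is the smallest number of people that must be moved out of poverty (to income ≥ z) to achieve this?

1

Currently q = 6 of N = 10 are below the line (H = 0.600).
A headcount ratio of at most 50% allows at most ⌊0.50 × 10⌋ = 5 poor people.
So at least 6 − 5 = 1 must be lifted.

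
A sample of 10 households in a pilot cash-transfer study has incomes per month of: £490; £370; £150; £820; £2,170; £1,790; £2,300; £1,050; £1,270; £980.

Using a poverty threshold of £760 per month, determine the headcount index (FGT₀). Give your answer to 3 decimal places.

0.300

3 of the 10 households have income below £760.
H = 3/10 = 0.300.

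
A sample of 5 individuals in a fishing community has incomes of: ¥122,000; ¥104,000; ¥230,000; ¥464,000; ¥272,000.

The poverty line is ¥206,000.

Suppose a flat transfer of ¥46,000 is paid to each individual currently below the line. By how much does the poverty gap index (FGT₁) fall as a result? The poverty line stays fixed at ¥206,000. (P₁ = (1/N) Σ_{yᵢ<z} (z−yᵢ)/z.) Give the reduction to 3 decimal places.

0.089

Before: below the line — ¥104,000, ¥122,000; poverty gap index (FGT₁) = 0.18058.
After the ¥46,000 transfer: below the line — ¥150,000, ¥168,000; poverty gap index (FGT₁) = 0.09126.
Reduction = 0.18058 − 0.09126 = 0.089.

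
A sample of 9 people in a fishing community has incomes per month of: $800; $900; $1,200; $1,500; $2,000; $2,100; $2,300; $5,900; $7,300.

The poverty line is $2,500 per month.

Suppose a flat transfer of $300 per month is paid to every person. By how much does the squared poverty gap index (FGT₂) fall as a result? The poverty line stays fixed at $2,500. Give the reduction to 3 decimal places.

Before: below the line — $800, $900, $1,200, $1,500, $2,000, $2,100, $2,300; squared poverty gap index (FGT₂) = 0.15271.
After the $300 transfer: below the line — $1,100, $1,200, $1,500, $1,800, $2,300, $2,400; squared poverty gap index (FGT₂) = 0.09227.
Reduction = 0.15271 − 0.09227 = 0.060.

0.060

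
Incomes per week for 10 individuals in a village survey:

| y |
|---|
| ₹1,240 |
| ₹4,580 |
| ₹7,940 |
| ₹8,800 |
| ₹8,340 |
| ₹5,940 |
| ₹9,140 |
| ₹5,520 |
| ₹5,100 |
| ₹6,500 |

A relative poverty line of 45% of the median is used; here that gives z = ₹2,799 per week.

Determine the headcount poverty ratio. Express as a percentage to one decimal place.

10.0%

1 of the 10 individuals have income below ₹2,799.
H = 1/10 = 10.0%.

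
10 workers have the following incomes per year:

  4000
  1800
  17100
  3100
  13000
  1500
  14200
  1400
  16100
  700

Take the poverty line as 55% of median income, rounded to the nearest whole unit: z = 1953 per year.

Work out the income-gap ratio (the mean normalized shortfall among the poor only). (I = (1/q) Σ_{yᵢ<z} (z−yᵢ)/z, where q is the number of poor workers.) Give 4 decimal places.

0.3088

Incomes under z: 700, 1400, 1500, 1800 (q = 4 of N = 10).
Relative gaps: 0.6416, 0.2832, 0.2320, 0.0783; sum = 1.235023.
The income-gap ratio divides by q (the poor only): 1.235023 / 4 = 0.3088.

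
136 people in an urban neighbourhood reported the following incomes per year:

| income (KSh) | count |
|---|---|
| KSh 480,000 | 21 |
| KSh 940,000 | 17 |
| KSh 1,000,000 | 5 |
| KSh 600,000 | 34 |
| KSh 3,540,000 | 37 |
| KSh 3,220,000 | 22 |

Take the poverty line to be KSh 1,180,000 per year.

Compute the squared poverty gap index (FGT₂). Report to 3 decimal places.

Below z: 21×KSh 480,000, 34×KSh 600,000, 17×KSh 940,000, 5×KSh 1,000,000 (q = 77 of N = 136).
Relative gaps: (1180000−480000)/1180000 = 0.5932 (×21); (1180000−600000)/1180000 = 0.4915 (×34); (1180000−940000)/1180000 = 0.2034 (×17); (1180000−1000000)/1180000 = 0.1525 (×5).
Squared: 0.3519 (×21); 0.2416 (×34); 0.0414 (×17); 0.0233 (×5).
Sum = 16.424016; P₂ = 16.424016 / 136 = 0.121.

0.121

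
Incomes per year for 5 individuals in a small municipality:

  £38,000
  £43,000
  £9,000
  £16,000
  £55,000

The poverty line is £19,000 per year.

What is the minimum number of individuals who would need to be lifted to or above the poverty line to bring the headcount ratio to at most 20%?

Currently q = 2 of N = 5 are below the line (H = 0.400).
A headcount ratio of at most 20% allows at most ⌊0.20 × 5⌋ = 1 poor individuals.
So at least 2 − 1 = 1 must be lifted.

1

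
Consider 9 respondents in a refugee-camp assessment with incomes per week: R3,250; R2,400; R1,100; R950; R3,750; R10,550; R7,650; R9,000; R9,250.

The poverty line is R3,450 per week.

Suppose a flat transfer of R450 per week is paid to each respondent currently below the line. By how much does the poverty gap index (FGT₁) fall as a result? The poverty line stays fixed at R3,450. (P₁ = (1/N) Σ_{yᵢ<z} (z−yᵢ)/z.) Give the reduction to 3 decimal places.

Before: below the line — R950, R1,100, R2,400, R3,250; poverty gap index (FGT₁) = 0.19646.
After the R450 transfer: below the line — R1,400, R1,550, R2,850; poverty gap index (FGT₁) = 0.14654.
Reduction = 0.19646 − 0.14654 = 0.050.

0.050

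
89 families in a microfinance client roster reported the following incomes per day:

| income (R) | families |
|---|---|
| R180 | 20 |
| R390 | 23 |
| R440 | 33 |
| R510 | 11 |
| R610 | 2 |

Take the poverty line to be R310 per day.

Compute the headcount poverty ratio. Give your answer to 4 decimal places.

0.2247

20 of the 89 families have income below R310.
H = 20/89 = 0.2247.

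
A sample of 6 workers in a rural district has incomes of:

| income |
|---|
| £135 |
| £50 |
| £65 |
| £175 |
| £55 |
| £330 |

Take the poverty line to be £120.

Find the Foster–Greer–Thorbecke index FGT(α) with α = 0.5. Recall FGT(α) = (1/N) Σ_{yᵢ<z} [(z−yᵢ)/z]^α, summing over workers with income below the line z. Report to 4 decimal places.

0.3628

Below z: £50, £55, £65 (q = 3 of N = 6).
Shortfall ratios: (120−50)/120 = 0.5833; (120−55)/120 = 0.5417; (120−65)/120 = 0.4583.
Raised to α = 0.5: 0.76376; 0.73598; 0.67700.
Sum = 2.176746; FGT(0.5) = 2.176746 / 6 = 0.3628.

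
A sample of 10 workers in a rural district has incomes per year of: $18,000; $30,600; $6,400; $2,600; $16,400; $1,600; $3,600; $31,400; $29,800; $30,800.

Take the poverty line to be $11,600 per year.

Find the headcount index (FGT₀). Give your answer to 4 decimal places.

0.4000

4 of the 10 workers have income below $11,600.
H = 4/10 = 0.4000.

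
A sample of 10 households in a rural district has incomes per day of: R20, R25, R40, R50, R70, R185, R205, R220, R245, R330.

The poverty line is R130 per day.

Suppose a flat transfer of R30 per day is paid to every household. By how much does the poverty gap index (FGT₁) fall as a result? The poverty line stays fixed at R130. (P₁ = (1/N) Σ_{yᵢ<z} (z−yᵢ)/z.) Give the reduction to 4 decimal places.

Before: below the line — R20, R25, R40, R50, R70; poverty gap index (FGT₁) = 0.342308.
After the R30 transfer: below the line — R50, R55, R70, R80, R100; poverty gap index (FGT₁) = 0.226923.
Reduction = 0.342308 − 0.226923 = 0.1154.

0.1154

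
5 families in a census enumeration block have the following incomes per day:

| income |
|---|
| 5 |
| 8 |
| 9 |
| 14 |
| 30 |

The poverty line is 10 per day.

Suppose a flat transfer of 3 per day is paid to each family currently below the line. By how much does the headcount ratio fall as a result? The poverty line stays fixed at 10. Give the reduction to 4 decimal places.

Before: below the line — 5, 8, 9; headcount ratio = 0.600000.
After the 3 transfer: below the line — 8; headcount ratio = 0.200000.
Reduction = 0.600000 − 0.200000 = 0.4000.

0.4000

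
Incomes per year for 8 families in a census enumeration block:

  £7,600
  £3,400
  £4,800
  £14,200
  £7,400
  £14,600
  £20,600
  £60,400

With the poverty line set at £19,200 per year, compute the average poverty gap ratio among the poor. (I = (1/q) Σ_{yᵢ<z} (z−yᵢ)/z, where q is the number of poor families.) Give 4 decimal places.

Below z: £3,400, £4,800, £7,400, £7,600, £14,200, £14,600 (q = 6 of N = 8).
Shortfall ratios (z−y)/z: 0.8229, 0.7500, 0.6146, 0.6042, 0.2604, 0.2396; sum = 3.291667.
The income-gap ratio divides by q (the poor only): 3.291667 / 6 = 0.5486.

0.5486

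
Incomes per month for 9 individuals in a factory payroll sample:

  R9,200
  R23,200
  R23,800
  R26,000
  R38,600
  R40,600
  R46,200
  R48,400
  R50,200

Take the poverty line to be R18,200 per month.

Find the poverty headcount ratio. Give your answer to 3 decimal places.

1 of the 9 individuals have income below R18,200.
H = 1/9 = 0.111.

0.111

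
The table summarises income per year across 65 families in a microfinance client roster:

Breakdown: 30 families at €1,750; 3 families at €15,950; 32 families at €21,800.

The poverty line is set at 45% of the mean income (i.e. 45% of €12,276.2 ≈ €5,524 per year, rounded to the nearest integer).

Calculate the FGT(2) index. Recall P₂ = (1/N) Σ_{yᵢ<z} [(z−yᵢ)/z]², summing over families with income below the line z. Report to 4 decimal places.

Poor units: 30×€1,750 (q = 30 of N = 65).
Shortfall ratios: (5524−1750)/5524 = 0.6832 (×30).
Squared: 0.4668 (×30).
Sum = 14.002891; P₂ = 14.002891 / 65 = 0.2154.

0.2154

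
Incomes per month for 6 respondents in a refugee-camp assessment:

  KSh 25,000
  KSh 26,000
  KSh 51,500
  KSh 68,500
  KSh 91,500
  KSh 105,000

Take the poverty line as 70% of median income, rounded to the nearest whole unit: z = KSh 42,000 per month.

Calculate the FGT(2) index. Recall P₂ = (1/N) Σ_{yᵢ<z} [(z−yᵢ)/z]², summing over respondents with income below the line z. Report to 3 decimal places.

Poor units: KSh 25,000, KSh 26,000 (q = 2 of N = 6).
Shortfall ratios: (42000−25000)/42000 = 0.4048; (42000−26000)/42000 = 0.3810.
Squared: 0.1638; 0.1451.
Sum = 0.308957; P₂ = 0.308957 / 6 = 0.051.

0.051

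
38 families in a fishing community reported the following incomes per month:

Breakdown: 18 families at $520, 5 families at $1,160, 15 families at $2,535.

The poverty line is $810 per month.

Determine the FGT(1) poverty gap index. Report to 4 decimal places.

0.1696

Below z: 18×$520 (q = 18 of N = 38).
Gap ratios (z−y)/z: (810−520)/810 = 0.3580 (×18).
Sum of shortfalls = 6.444444; P₁ averages over all N: 6.444444 / 38 = 0.1696.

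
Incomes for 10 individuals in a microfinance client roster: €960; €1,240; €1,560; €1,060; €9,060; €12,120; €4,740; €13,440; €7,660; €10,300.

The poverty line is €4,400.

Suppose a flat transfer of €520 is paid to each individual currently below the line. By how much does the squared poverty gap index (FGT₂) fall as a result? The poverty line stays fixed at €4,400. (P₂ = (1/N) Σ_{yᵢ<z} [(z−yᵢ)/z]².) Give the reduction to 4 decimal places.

0.0631

Before: below the line — €960, €1,060, €1,240, €1,560; squared poverty gap index (FGT₂) = 0.211986.
After the €520 transfer: below the line — €1,480, €1,580, €1,760, €2,080; squared poverty gap index (FGT₂) = 0.148919.
Reduction = 0.211986 − 0.148919 = 0.0631.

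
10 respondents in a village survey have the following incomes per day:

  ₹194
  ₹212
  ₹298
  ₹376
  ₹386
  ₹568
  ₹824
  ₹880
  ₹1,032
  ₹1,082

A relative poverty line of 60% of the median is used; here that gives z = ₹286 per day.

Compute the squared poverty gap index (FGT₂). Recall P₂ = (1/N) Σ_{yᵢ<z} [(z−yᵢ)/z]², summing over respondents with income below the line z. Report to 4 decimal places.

Poor units: ₹194, ₹212 (q = 2 of N = 10).
Gap ratios (z−y)/z: (286−194)/286 = 0.3217; (286−212)/286 = 0.2587.
Squared: 0.1035; 0.0669.
Sum = 0.170424; P₂ = 0.170424 / 10 = 0.0170.

0.0170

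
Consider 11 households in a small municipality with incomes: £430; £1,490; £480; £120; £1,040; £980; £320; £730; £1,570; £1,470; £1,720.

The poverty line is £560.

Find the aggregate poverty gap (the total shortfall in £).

£890

Incomes under z: £120, £320, £430, £480 (q = 4 of N = 11).
Individual gaps: 560−120 = 440; 560−320 = 240; 560−430 = 130; 560−480 = 80.
Aggregate gap = £890.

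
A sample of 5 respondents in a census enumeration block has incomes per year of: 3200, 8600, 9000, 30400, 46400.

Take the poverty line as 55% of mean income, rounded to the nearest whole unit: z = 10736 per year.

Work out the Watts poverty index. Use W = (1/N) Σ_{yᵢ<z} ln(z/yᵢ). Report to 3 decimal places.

0.322

Incomes under z: 3200, 8600, 9000 (q = 3 of N = 5).
ln(z/y) terms: ln(10736/3200) = 1.2105; ln(10736/8600) = 0.2218; ln(10736/9000) = 0.1764.
W = 1.608670 / 5 = 0.322.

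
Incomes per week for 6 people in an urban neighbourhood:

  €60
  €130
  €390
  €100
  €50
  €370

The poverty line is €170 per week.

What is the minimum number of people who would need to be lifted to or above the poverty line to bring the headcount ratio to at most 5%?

Currently q = 4 of N = 6 are below the line (H = 0.667).
A headcount ratio of at most 5% allows at most ⌊0.05 × 6⌋ = 0 poor people.
So at least 4 − 0 = 4 must be lifted.

4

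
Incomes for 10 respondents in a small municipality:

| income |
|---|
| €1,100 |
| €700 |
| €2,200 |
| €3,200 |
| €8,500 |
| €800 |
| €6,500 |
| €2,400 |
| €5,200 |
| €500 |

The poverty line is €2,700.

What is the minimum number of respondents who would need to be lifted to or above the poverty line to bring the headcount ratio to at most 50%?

1

6 of the 10 respondents are poor, so H = 6/10 = 0.600.
A headcount ratio of at most 50% allows at most ⌊0.50 × 10⌋ = 5 poor respondents.
So at least 6 − 5 = 1 must be lifted.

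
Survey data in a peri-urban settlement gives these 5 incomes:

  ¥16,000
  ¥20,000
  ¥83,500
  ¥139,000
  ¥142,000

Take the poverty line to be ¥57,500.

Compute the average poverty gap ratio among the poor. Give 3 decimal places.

0.687

Below the line: ¥16,000, ¥20,000 (q = 2 of N = 5).
Relative gaps: 0.7217, 0.6522; sum = 1.373913.
I averages over the q = 2 poor units only: 1.373913 / 2 = 0.687.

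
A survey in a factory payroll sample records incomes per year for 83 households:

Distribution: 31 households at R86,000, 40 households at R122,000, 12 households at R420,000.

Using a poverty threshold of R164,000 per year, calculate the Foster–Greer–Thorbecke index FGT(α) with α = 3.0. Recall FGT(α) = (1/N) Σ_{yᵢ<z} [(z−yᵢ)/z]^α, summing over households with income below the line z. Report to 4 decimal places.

Below z: 31×R86,000, 40×R122,000 (q = 71 of N = 83).
Gap ratios (z−y)/z: (164000−86000)/164000 = 0.4756 (×31); (164000−122000)/164000 = 0.2561 (×40).
Raised to α = 3.0: 0.10759 (×31); 0.01680 (×40).
Sum = 4.006995; FGT(3.0) = 4.006995 / 83 = 0.0483.

0.0483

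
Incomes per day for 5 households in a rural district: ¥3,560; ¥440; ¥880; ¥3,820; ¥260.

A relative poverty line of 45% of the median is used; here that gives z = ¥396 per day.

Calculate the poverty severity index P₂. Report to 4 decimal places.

0.0236

Below z: ¥260 (q = 1 of N = 5).
Shortfall ratios: (396−260)/396 = 0.3434.
Squared: 0.1179.
Sum = 0.117947; P₂ = 0.117947 / 5 = 0.0236.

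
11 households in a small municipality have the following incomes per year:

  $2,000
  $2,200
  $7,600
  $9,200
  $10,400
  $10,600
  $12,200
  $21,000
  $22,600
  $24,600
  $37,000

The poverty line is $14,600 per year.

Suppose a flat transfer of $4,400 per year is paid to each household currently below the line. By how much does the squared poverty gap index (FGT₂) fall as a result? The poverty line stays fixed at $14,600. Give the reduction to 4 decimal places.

Before: below the line — $2,000, $2,200, $7,600, $9,200, $10,400, $10,600, $12,200; squared poverty gap index (FGT₂) = 0.183422.
After the $4,400 transfer: below the line — $6,400, $6,600, $12,000, $13,600; squared poverty gap index (FGT₂) = 0.059281.
Reduction = 0.183422 − 0.059281 = 0.1241.

0.1241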